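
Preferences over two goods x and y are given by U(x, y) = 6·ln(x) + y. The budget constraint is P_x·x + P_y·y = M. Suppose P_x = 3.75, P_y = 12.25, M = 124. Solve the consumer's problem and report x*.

MU_x = 6/x, MU_y = 1. Tangency: 6/x = P_x/P_y.
So x*(P_x,P_y) = 6·P_y/P_x, independent of income; and y* = (M − 6·P_y)/P_y.
At the given prices: x* = 6·12.25/3.75 = 19.6.

x* = 19.6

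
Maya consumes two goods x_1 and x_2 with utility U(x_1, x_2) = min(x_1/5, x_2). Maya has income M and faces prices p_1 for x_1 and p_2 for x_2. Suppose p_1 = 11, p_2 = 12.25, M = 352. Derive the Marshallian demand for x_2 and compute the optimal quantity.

x_2* = 5.2342

Leontief preferences: the optimum is at the kink where x_1/5 = x_2/1, i.e. x_2 = (1/5)·x_1.
Budget: p_1·x_1 + p_2·(1/5)·x_1 = M, so (5·p_1 + p_2)·x_1 = 5·M.
Demand: x_1*(p_1,p_2,M) = 5·M/(5·p_1 + p_2), x_2* = M/(5·p_1 + p_2).
Here 5·11 + 12.25 = 67.25, giving x_2* = 5.2342.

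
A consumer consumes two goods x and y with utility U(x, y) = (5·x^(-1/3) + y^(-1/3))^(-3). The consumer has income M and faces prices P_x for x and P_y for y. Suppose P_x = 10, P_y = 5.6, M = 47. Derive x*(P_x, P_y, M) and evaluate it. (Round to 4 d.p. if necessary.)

MRS = MU_x/MU_y = 5·(y/x)^(4/3). Set equal to P_x/P_y.
Solve for the ratio: y/x = [(1/5)·P_x/P_y]^(0.75).
Substitute y = (y/x)·x into the budget: x* = M/(P_x + P_y·(y/x)).
Numerically y/x = 0.461989, so x* = 47/(10 + 5.6·0.461989) = 3.734.

x* = 3.734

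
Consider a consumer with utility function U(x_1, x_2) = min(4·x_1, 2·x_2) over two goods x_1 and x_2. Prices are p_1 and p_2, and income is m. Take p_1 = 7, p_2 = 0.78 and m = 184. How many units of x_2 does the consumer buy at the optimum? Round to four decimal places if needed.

x_2* = 42.9907

With perfect complements, no substitution: consume in ratio x_1:x_2 = 2:4.
Budget: p_1·x_1 + p_2·2·x_1 = m, so (2·p_1 + 4·p_2)·x_1 = 2·m.
Demand: x_1*(p_1,p_2,m) = 2·m/(2·p_1 + 4·p_2), x_2* = 4·m/(2·p_1 + 4·p_2).
Here 2·7 + 4·0.78 = 17.12, giving x_2* = 42.9907.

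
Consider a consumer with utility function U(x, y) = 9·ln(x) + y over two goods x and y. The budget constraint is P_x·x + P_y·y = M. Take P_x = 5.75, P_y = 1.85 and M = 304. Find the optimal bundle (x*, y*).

Set MRS = P_x/P_y: (9/x)/1 = P_x/P_y.
So x*(P_x,P_y) = 9·P_y/P_x, independent of income; and y* = (M − 9·P_y)/P_y.
At the given prices: x* = 9·1.85/5.75 = 2.8957, and y* = 155.3243.

x* = 2.8957, y* = 155.3243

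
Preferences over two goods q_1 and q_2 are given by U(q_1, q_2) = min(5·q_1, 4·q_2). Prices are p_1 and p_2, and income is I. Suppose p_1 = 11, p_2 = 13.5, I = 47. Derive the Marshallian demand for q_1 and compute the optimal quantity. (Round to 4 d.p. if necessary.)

With perfect complements, no substitution: consume in ratio q_1:q_2 = 4:5.
Budget: p_1·q_1 + p_2·(5/4)·q_1 = I, so (4·p_1 + 5·p_2)·q_1 = 4·I.
Demand: q_1*(p_1,p_2,I) = 4·I/(4·p_1 + 5·p_2), q_2* = 5·I/(4·p_1 + 5·p_2).
Here 4·11 + 5·13.5 = 111.5, giving q_1* = 1.6861.

q_1* = 1.6861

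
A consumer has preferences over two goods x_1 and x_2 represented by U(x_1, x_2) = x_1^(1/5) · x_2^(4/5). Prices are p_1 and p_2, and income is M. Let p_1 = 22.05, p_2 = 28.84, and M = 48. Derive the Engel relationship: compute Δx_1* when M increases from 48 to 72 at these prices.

Δx_1* = 0.2177

MU_x_1/MU_x_2 = (0.2·x_2)/(0.8·x_1); tangency sets this equal to p_1/p_2.
So 0.2·p_2·x_2 = 0.8·p_1·x_1; combined with the budget, a share 0.2 of income goes to x_1.
Demand: x_1*(p_1,p_2,M) = 0.2·M/p_1 and x_2* = 0.8·M/p_2.
At p_1=22.05, p_2=28.84, M=48: x_1* = 0.2·48/22.05 = 0.4354.
At M' = 72: x_1* = 0.6531. Change: 0.6531 − 0.4354 = 0.2177.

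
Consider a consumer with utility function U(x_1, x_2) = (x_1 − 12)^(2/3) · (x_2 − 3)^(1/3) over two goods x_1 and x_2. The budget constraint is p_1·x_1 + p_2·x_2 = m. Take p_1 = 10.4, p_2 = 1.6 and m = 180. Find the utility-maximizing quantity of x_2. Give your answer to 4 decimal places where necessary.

x_2* = 13.5

This is Cobb-Douglas in (x_1−12, x_2−3): tangency gives 2/3·p_2·(x_2−3) = 1/3·p_1·(x_1−12).
After buying the subsistence bundle (12, 3), a share 2/3 of the remaining income goes to x_1: x_1* = 12 + 2/3·(m − 12p_1 − 3p_2)/p_1.
Discretionary income = 180 − 12·10.4 − 3·1.6 = 50.4; x_2* = 3 + 1/3·50.4/1.6 = 13.5.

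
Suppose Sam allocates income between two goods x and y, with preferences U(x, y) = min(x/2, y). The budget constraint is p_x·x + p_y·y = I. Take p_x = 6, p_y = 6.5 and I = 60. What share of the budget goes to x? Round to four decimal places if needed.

Leontief preferences: the optimum is at the kink where x/2 = y/1, i.e. y = (1/2)·x.
Budget: p_x·x + p_y·(1/2)·x = I, so (2·p_x + p_y)·x = 2·I.
Demand: x*(p_x,p_y,I) = 2·I/(2·p_x + p_y), y* = I/(2·p_x + p_y).
Here 2·6 + 6.5 = 18.5, giving x* = 6.4865 and y* = 3.2432.
Expenditure on x: 6·6.4865 = 38.9189; share = 0.6486.

share on x = 0.6486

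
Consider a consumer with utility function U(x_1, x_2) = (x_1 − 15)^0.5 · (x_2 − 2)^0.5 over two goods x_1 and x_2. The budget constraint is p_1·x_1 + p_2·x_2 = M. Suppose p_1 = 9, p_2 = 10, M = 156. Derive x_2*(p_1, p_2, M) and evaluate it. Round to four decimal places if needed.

x_2* = 2.05

MRS = (x_2−2)/(x_1−15). Tangency with p_1/p_2 gives x_2−2 = (p_1/p_2)·(x_1−15).
Substituting into the budget: x_1* = 15 + 0.5·(M − 15·p_1 − 2·p_2)/p_1, and x_2* = 2 + 0.5·(…)/p_2.
Discretionary income = 156 − 15·9 − 2·10 = 1; x_2* = 2 + 0.5·1/10 = 2.05.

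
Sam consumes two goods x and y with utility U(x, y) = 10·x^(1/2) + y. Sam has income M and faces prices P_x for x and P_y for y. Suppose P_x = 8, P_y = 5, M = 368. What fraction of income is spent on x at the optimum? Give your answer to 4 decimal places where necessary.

share on x = 0.2123

Solve: √x = 5·P_y/P_x, so x*(P_x,P_y) = (5·P_y/P_x)², and y* = (M − P_x·x*)/P_y.
Plugging in: x* = (5·5/8)² = 9.7656, y* = 57.975.
Expenditure on x: 8·9.7656 = 78.125; share = 0.2123.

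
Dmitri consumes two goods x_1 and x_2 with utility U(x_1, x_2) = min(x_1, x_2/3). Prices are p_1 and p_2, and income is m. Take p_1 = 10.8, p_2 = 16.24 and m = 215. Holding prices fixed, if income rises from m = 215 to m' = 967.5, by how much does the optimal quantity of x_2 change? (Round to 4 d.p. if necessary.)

Leontief preferences: the optimum is at the kink where x_1/1 = x_2/3, i.e. x_2 = 3·x_1.
Budget: p_1·x_1 + p_2·3·x_1 = m, so (p_1 + 3·p_2)·x_1 = m.
Demand: x_1*(p_1,p_2,m) = m/(p_1 + 3·p_2), x_2* = 3·m/(p_1 + 3·p_2).
Here 10.8 + 3·16.24 = 59.52, giving x_2* = 10.8367.
At m' = 967.5: x_2* = 48.7651. Change: 48.7651 − 10.8367 = 37.9284.

Δx_2* = 37.9284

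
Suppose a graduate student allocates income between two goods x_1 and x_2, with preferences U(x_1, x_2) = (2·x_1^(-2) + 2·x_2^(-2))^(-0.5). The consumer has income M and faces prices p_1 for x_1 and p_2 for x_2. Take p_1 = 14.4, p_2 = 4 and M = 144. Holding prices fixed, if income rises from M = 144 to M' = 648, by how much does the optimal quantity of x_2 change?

Δx_2* = 37.6241

From the CES first-order condition, (x_2/x_1)^(3) = p_1/p_2.
Solve for the ratio: x_2/x_1 = [p_1/p_2]^(1/3).
Substitute x_2 = (x_2/x_1)·x_1 into the budget: x_1* = M/(p_1 + p_2·(x_2/x_1)).
Numerically x_2/x_1 = 1.532619, so x_1* = 144/(14.4 + 4·1.532619) = 7.014 and x_2* = 1.532619·7.014 = 10.7497.
At M' = 648: x_2* = 48.3738. Change: 48.3738 − 10.7497 = 37.6241.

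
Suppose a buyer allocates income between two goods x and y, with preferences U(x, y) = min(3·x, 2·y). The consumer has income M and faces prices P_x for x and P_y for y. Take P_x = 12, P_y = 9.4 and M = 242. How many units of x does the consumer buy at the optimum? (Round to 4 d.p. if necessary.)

x* = 9.272

Leontief preferences: the optimum is at the kink where x/2 = y/3, i.e. y = (3/2)·x.
Budget: P_x·x + P_y·(3/2)·x = M, so (2·P_x + 3·P_y)·x = 2·M.
Demand: x*(P_x,P_y,M) = 2·M/(2·P_x + 3·P_y), y* = 3·M/(2·P_x + 3·P_y).
Here 2·12 + 3·9.4 = 52.2, giving x* = 9.272.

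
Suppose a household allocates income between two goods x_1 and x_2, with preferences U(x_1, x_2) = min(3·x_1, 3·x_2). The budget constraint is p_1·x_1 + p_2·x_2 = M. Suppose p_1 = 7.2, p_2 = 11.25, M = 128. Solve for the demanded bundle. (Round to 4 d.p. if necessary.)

Demand: x_1*(p_1,p_2,M) = 3·M/(3·p_1 + 3·p_2), x_2* = 3·M/(3·p_1 + 3·p_2).
Here 3·7.2 + 3·11.25 = 55.35, giving x_1* = 6.9377 and x_2* = 6.9377.

x_1* = 6.9377, x_2* = 6.9377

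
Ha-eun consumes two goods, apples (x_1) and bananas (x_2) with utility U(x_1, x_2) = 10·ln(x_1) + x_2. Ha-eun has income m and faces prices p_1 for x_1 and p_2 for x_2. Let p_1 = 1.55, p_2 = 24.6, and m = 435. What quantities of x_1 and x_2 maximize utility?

x_1* = 158.7097, x_2* = 7.6829

MU_x_1 = 10/x_1, MU_x_2 = 1. Tangency: 10/x_1 = p_1/p_2.
So x_1*(p_1,p_2) = 10·p_2/p_1, independent of income; and x_2* = (m − 10·p_2)/p_2.
At the given prices: x_1* = 10·24.6/1.55 = 158.7097, and x_2* = 7.6829.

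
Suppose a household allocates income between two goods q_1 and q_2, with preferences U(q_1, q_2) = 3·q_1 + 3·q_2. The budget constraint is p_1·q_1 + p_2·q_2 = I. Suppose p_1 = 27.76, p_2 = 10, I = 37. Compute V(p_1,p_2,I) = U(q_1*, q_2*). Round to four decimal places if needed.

V = 11.1

Linear utility — the consumer picks whichever good has higher MU/price: 3/27.76 = 0.1081 vs 3/10 = 0.3.
q_2 gives more utility per dollar, so spend all income on q_2: q_2* = I/p_2, q_1* = 0.
Numerically: q_1* = 0, q_2* = 3.7.
Utility at the optimum: U(0, 3.7) = 11.1.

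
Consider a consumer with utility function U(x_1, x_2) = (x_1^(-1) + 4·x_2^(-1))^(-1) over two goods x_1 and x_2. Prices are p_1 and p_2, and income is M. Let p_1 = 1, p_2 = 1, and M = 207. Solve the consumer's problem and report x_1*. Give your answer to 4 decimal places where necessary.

With the ratio pinned down, the budget gives x_1* = M/(p_1 + p_2·(x_2/x_1)) and x_2* = (x_2/x_1)·x_1*.
Numerically x_2/x_1 = 2, so x_1* = 207/(1 + 1·2) = 69.

x_1* = 69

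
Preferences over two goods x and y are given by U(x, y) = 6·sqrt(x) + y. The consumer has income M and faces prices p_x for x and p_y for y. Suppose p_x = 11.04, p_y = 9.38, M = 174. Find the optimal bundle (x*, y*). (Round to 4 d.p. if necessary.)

MU_x = 3/√x, MU_y = 1. Tangency: 3/√x = p_x/p_y.
Thus x* = (3·p_y/p_x)² — independent of M — with the rest of income spent on y.
Plugging in: x* = (3·9.38/11.04)² = 6.497, y* = 10.9034.

x* = 6.497, y* = 10.9034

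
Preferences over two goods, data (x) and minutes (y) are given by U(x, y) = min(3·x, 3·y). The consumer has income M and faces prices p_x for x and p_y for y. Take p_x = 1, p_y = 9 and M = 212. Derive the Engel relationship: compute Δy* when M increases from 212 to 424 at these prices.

Here 3·1 + 3·9 = 30, giving y* = 21.2.
At M' = 424: y* = 42.4. Change: 42.4 − 21.2 = 21.2.

Δy* = 21.2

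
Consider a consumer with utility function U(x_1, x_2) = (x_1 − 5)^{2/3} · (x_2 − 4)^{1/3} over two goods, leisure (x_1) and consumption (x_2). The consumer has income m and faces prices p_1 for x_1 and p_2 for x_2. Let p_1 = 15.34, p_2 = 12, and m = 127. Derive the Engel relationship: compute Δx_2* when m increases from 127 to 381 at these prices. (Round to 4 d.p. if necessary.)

Δx_2* = 7.0556

MRS = 2·(x_2−4)/(x_1−5). Tangency with p_1/p_2 gives x_2−4 = (1/2)·(p_1/p_2)·(x_1−5).
Substituting into the budget: x_1* = 5 + 2/3·(m − 5·p_1 − 4·p_2)/p_1, and x_2* = 4 + 1/3·(…)/p_2.
Discretionary income = 127 − 5·15.34 − 4·12 = 2.3; x_2* = 4 + 1/3·2.3/12 = 4.0639.
At m' = 381: x_2* = 11.1194. Change: 11.1194 − 4.0639 = 7.0556.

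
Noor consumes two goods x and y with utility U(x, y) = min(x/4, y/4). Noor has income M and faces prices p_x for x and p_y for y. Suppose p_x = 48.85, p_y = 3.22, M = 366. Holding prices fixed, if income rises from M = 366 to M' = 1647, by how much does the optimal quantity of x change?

Leontief preferences: the optimum is at the kink where x/4 = y/4, i.e. y = x.
Budget: p_x·x + p_y·x = M, so (4·p_x + 4·p_y)·x = 4·M.
Demand: x*(p_x,p_y,M) = 4·M/(4·p_x + 4·p_y), y* = 4·M/(4·p_x + 4·p_y).
Here 4·48.85 + 4·3.22 = 208.28, giving x* = 7.029.
At M' = 1647: x* = 31.6305. Change: 31.6305 − 7.029 = 24.6015.

Δx* = 24.6015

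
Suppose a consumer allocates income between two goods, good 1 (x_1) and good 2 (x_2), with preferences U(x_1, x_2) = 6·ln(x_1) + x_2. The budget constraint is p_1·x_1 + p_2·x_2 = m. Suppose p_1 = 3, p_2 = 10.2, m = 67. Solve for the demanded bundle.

Set MRS = p_1/p_2: (6/x_1)/1 = p_1/p_2.
So x_1*(p_1,p_2) = 6·p_2/p_1, independent of income; and x_2* = (m − 6·p_2)/p_2.
At the given prices: x_1* = 6·10.2/3 = 20.4, and x_2* = 0.5686.

x_1* = 20.4, x_2* = 0.5686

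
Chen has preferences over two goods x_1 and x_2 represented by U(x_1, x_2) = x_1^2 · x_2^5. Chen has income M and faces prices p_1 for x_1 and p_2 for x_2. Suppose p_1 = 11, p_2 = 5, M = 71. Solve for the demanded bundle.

Tangency: MRS = (2/5)·x_2/x_1 = p_1/p_2.
Rearranging, p_2·x_2 = (5/2)·p_1·x_1. Substituting into the budget gives p_1·x_1·(1 + (5/2)) = M.
Demand: x_1*(p_1,p_2,M) = 2/7·M/p_1 and x_2* = 5/7·M/p_2.
At p_1=11, p_2=5, M=71: x_1* = 2/7·71/11 = 1.8442, x_2* = 10.1429.

x_1* = 1.8442, x_2* = 10.1429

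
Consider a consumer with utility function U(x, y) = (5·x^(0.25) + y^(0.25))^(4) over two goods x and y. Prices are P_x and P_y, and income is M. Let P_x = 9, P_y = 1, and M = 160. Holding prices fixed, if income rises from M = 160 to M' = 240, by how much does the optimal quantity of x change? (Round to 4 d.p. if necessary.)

Δx* = 7.1495

MRS = MU_x/MU_y = 5·(y/x)^(0.75). Set equal to P_x/P_y.
Hence y/x = ((1/5)·P_x/P_y)^(1/(0.75)), i.e. raised to the 4/3 power.
Substitute y = (y/x)·x into the budget: x* = M/(P_x + P_y·(y/x)).
Numerically y/x = 2.189593, so x* = 160/(9 + 1·2.189593) = 14.299.
At M' = 240: x* = 21.4485. Change: 21.4485 − 14.299 = 7.1495.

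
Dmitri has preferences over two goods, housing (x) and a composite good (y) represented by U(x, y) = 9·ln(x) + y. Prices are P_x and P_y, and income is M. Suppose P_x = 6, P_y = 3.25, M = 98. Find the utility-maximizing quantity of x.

x* = 4.875

MU_x = 9/x, MU_y = 1. Tangency: 9/x = P_x/P_y.
So x*(P_x,P_y) = 9·P_y/P_x, independent of income; and y* = (M − 9·P_y)/P_y.
At the given prices: x* = 9·3.25/6 = 4.875.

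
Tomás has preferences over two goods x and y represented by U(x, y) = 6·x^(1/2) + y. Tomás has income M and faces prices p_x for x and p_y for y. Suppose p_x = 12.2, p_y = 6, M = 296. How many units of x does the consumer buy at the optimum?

x* = 2.1768

Utility is quasi-linear in y; the FOC for x is 3/√x = p_x/p_y.
Solve: √x = 3·p_y/p_x, so x*(p_x,p_y) = (3·p_y/p_x)², and y* = (M − p_x·x*)/p_y.
Plugging in: x* = (3·6/12.2)² = 2.1768.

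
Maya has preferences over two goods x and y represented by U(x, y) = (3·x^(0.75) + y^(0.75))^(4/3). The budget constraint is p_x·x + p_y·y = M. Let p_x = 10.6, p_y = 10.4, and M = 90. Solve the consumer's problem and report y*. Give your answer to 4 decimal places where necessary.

y* = 0.1117

From the CES first-order condition, 3·(y/x)^(0.25) = p_x/p_y.
Solve for the ratio: y/x = [(1/3)·p_x/p_y]^(4).
With the ratio pinned down, the budget gives x* = M/(p_x + p_y·(y/x)) and y* = (y/x)·x*.
Numerically y/x = 0.013323, so x* = 90/(10.6 + 10.4·0.013323) = 8.381 and y* = 0.013323·8.381 = 0.1117.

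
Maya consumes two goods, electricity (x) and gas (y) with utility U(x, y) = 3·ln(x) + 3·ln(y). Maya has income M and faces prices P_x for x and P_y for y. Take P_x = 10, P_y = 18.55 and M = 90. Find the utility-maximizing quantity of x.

Tangency: MRS = y/x = P_x/P_y.
Rearranging, P_y·y = P_x·x. Substituting into the budget gives P_x·x·(1 + 1) = M.
Demand: x*(P_x,P_y,M) = 0.5·M/P_x and y* = 0.5·M/P_y.
At P_x=10, P_y=18.55, M=90: x* = 0.5·90/10 = 4.5.

x* = 4.5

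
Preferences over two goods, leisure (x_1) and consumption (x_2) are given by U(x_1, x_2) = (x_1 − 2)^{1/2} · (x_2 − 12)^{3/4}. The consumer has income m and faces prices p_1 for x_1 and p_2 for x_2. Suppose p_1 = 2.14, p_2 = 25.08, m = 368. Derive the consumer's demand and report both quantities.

x_1* = 13.7308, x_2* = 13.5014

Let x_1' = x_1−2, x_2' = x_2−12. MRS = (2/3)·x_2'/x_1' = p_1/p_2.
Substituting into the budget: x_1* = 2 + 0.4·(m − 2·p_1 − 12·p_2)/p_1, and x_2* = 12 + 0.6·(…)/p_2.
Discretionary income = 368 − 2·2.14 − 12·25.08 = 62.76; x_1* = 2 + 0.4·62.76/2.14 = 13.7308; x_2* = 12 + 0.6·62.76/25.08 = 13.5014.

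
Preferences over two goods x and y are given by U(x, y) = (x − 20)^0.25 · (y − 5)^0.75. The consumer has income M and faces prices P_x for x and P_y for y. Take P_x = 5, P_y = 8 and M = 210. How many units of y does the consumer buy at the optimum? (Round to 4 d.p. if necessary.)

Discretionary income = 210 − 20·5 − 5·8 = 70; y* = 5 + 0.75·70/8 = 11.5625.

y* = 11.5625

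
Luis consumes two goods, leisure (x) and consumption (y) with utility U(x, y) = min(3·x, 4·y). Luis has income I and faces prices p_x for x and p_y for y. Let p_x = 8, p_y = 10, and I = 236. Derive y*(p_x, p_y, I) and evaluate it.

Demand: x*(p_x,p_y,I) = 4·I/(4·p_x + 3·p_y), y* = 3·I/(4·p_x + 3·p_y).
Here 4·8 + 3·10 = 62, giving y* = 11.4194.

y* = 11.4194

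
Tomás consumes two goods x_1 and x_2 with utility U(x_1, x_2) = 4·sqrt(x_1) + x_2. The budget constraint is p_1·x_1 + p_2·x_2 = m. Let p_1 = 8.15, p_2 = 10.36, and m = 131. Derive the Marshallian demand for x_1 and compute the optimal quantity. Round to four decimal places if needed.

x_1* = 6.4634

Thus x_1* = (2·p_2/p_1)² — independent of m — with the rest of income spent on x_2.
Plugging in: x_1* = (2·10.36/8.15)² = 6.4634.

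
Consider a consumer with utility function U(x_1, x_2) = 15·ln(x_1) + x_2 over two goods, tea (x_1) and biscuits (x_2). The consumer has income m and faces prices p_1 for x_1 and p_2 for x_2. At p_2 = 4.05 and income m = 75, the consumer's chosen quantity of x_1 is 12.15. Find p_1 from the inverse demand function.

MU_x_1 = 15/x_1, MU_x_2 = 1. Tangency: 15/x_1 = p_1/p_2.
So x_1*(p_1,p_2) = 15·p_2/p_1, independent of income; and x_2* = (m − 15·p_2)/p_2.
Set x_1* = 12.15 in the demand function and solve for p_1: p_1 = 5.

p_1 = 5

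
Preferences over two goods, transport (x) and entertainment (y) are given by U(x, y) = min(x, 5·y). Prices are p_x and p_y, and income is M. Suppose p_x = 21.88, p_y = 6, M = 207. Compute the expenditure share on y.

Leontief preferences: the optimum is at the kink where x/5 = y/1, i.e. y = (1/5)·x.
Budget: p_x·x + p_y·(1/5)·x = M, so (5·p_x + p_y)·x = 5·M.
Demand: x*(p_x,p_y,M) = 5·M/(5·p_x + p_y), y* = M/(5·p_x + p_y).
Here 5·21.88 + 6 = 115.4, giving x* = 8.9688 and y* = 1.7938.
Expenditure on y: 6·1.7938 = 10.7626; share = 0.052.

share on y = 0.052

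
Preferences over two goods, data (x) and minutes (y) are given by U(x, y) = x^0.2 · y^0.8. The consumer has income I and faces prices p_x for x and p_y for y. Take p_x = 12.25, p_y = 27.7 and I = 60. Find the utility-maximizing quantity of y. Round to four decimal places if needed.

y* = 1.7329

Tangency: MRS = (1/4)·y/x = p_x/p_y.
So 0.2·p_y·y = 0.8·p_x·x; combined with the budget, a share 0.2 of income goes to x.
Demand: x*(p_x,p_y,I) = 0.2·I/p_x and y* = 0.8·I/p_y.
At p_x=12.25, p_y=27.7, I=60: y* = 0.8·60/27.7 = 1.7329.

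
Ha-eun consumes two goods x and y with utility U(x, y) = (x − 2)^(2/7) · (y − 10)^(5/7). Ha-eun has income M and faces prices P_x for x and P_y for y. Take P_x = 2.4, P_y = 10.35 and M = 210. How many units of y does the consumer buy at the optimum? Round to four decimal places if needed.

MRS = (2/5)·(y−10)/(x−2). Tangency with P_x/P_y gives y−10 = (5/2)·(P_x/P_y)·(x−2).
Substituting into the budget: x* = 2 + 2/7·(M − 2·P_x − 10·P_y)/P_x, and y* = 10 + 5/7·(…)/P_y.
Discretionary income = 210 − 2·2.4 − 10·10.35 = 101.7; y* = 10 + 5/7·101.7/10.35 = 17.0186.

y* = 17.0186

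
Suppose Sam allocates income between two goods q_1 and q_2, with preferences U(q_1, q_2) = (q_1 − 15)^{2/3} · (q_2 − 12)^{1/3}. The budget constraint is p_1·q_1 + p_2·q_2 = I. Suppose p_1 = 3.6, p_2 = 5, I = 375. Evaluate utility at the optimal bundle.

V = 34.3833

MRS = 2·(q_2−12)/(q_1−15). Tangency with p_1/p_2 gives q_2−12 = (1/2)·(p_1/p_2)·(q_1−15).
Substituting into the budget: q_1* = 15 + 2/3·(I − 15·p_1 − 12·p_2)/p_1, and q_2* = 12 + 1/3·(…)/p_2.
Discretionary income = 375 − 15·3.6 − 12·5 = 261; q_1* = 15 + 2/3·261/3.6 = 63.3333; q_2* = 12 + 1/3·261/5 = 29.4.
Utility at the optimum: U(63.3333, 29.4) = 34.3833.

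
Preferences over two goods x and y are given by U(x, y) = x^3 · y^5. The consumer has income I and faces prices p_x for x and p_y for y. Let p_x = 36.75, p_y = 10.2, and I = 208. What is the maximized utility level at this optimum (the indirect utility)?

MU_x/MU_y = (3·y)/(5·x); tangency sets this equal to p_x/p_y.
So 3·p_y·y = 5·p_x·x; combined with the budget, a share 0.375 of income goes to x.
Demand: x*(p_x,p_y,I) = 0.375·I/p_x and y* = 0.625·I/p_y.
At p_x=36.75, p_y=10.2, I=208: x* = 0.375·208/36.75 = 2.1224, y* = 12.7451.
Utility at the optimum: U(2.1224, 12.7451) = 3215345.7541.

V = 3215345.7541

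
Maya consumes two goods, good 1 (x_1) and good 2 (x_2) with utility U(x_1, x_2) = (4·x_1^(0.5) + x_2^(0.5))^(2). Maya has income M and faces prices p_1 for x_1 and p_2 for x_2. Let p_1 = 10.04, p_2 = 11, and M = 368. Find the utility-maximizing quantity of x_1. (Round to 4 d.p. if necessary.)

From the CES first-order condition, 4·(x_2/x_1)^(0.5) = p_1/p_2.
Solve for the ratio: x_2/x_1 = [(1/4)·p_1/p_2]^(2).
Substitute x_2 = (x_2/x_1)·x_1 into the budget: x_1* = M/(p_1 + p_2·(x_2/x_1)).
Numerically x_2/x_1 = 0.052067, so x_1* = 368/(10.04 + 11·0.052067) = 34.6753.

x_1* = 34.6753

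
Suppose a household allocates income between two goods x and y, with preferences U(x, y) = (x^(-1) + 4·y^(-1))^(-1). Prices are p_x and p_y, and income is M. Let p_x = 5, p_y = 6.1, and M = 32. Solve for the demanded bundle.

x* = 1.9943, y* = 3.6112

Substitute y = (y/x)·x into the budget: x* = M/(p_x + p_y·(y/x)).
Numerically y/x = 1.810715, so x* = 32/(5 + 6.1·1.810715) = 1.9943 and y* = 1.810715·1.9943 = 3.6112.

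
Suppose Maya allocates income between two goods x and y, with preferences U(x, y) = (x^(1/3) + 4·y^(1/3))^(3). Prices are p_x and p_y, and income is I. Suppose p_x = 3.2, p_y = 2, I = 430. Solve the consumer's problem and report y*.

y* = 195.6642

From the CES first-order condition, (1/4)·(y/x)^(2/3) = p_x/p_y.
Hence y/x = (4·p_x/p_y)^(1/(2/3)), i.e. raised to the 1.5 power.
Substitute y = (y/x)·x into the budget: x* = I/(p_x + p_y·(y/x)).
Numerically y/x = 16.190862, so x* = 430/(3.2 + 2·16.190862) = 12.0849 and y* = 16.190862·12.0849 = 195.6642.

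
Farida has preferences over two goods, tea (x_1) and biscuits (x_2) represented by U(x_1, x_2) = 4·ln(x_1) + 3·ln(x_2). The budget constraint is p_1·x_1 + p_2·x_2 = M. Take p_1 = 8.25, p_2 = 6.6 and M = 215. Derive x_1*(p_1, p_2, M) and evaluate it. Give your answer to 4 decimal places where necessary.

MU_x_1/MU_x_2 = (4·x_2)/(3·x_1); tangency sets this equal to p_1/p_2.
So 4·p_2·x_2 = 3·p_1·x_1; combined with the budget, a share 4/7 of income goes to x_1.
Demand: x_1*(p_1,p_2,M) = 4/7·M/p_1 and x_2* = 3/7·M/p_2.
At p_1=8.25, p_2=6.6, M=215: x_1* = 4/7·215/8.25 = 14.8918.

x_1* = 14.8918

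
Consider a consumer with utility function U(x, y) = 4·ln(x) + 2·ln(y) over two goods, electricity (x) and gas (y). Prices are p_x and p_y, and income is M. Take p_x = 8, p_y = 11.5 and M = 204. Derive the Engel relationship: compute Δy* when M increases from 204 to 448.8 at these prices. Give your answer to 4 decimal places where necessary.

At p_x=8, p_y=11.5, M=204: y* = 1/3·204/11.5 = 5.913.
At M' = 448.8: y* = 13.0087. Change: 13.0087 − 5.913 = 7.0957.

Δy* = 7.0957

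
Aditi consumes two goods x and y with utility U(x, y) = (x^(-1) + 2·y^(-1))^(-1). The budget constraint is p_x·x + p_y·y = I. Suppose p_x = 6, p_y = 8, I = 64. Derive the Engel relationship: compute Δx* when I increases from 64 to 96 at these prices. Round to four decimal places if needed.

Δx* = 2.0256

From the CES first-order condition, (1/2)·(y/x)^(2) = p_x/p_y.
Hence y/x = (2·p_x/p_y)^(1/(2)), i.e. raised to the 0.5 power.
Substitute y = (y/x)·x into the budget: x* = I/(p_x + p_y·(y/x)).
Numerically y/x = 1.224745, so x* = 64/(6 + 8·1.224745) = 4.0512.
At I' = 96: x* = 6.0767. Change: 6.0767 − 4.0512 = 2.0256.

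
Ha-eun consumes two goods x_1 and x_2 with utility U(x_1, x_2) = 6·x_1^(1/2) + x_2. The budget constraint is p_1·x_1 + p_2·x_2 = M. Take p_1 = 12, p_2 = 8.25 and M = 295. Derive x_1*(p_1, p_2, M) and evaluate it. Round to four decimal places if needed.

x_1* = 4.2539

Set MRS = p_1/p_2: 3·x_1^(−1/2) = p_1/p_2.
Thus x_1* = (3·p_2/p_1)² — independent of M — with the rest of income spent on x_2.
Plugging in: x_1* = (3·8.25/12)² = 4.2539.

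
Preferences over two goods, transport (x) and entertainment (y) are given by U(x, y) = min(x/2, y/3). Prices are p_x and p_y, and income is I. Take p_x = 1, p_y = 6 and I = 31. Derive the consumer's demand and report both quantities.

Demand: x*(p_x,p_y,I) = 2·I/(2·p_x + 3·p_y), y* = 3·I/(2·p_x + 3·p_y).
Here 2·1 + 3·6 = 20, giving x* = 3.1 and y* = 4.65.

x* = 3.1, y* = 4.65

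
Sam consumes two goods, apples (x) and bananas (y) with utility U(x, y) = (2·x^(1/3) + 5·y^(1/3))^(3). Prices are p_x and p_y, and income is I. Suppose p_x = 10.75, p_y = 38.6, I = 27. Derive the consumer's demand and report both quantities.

x* = 0.8139, y* = 0.4728

From the CES first-order condition, (2/5)·(y/x)^(2/3) = p_x/p_y.
Hence y/x = ((5/2)·p_x/p_y)^(1/(2/3)), i.e. raised to the 1.5 power.
With the ratio pinned down, the budget gives x* = I/(p_x + p_y·(y/x)) and y* = (y/x)·x*.
Numerically y/x = 0.580954, so x* = 27/(10.75 + 38.6·0.580954) = 0.8139 and y* = 0.580954·0.8139 = 0.4728.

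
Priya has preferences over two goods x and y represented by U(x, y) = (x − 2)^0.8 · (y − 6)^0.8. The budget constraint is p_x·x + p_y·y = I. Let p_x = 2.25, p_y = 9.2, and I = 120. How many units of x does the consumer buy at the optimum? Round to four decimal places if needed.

x* = 15.4

Let x' = x−2, y' = y−6. MRS = y'/x' = p_x/p_y.
After buying the subsistence bundle (2, 6), a share 0.5 of the remaining income goes to x: x* = 2 + 0.5·(I − 2p_x − 6p_y)/p_x.
Discretionary income = 120 − 2·2.25 − 6·9.2 = 60.3; x* = 2 + 0.5·60.3/2.25 = 15.4.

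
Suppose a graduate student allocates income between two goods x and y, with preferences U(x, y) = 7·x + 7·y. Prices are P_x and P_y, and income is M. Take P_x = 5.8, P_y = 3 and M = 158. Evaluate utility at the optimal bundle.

y gives more utility per dollar, so spend all income on y: y* = M/P_y, x* = 0.
Numerically: x* = 0, y* = 52.6667.
Utility at the optimum: U(0, 52.6667) = 368.6667.

V = 368.6667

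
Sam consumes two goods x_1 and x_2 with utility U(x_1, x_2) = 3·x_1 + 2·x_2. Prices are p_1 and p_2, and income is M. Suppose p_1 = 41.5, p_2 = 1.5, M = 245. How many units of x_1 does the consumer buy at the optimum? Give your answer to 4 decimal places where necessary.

Perfect substitutes: compare marginal utility per dollar. 3/p_1 vs 2/p_2 → 0.0723 vs 1.3333.
x_2 gives more utility per dollar, so spend all income on x_2: x_2* = M/p_2, x_1* = 0.
Numerically: x_1* = 0, x_2* = 163.3333.

x_1* = 0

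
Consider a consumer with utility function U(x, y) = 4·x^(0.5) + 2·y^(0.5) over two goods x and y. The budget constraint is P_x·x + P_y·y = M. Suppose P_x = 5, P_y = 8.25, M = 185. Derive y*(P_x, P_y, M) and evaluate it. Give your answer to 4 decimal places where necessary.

From the CES first-order condition, 2·(y/x)^(0.5) = P_x/P_y.
Hence y/x = ((1/2)·P_x/P_y)^(1/(0.5)), i.e. raised to the 2 power.
Substitute y = (y/x)·x into the budget: x* = M/(P_x + P_y·(y/x)).
Numerically y/x = 0.091827, so x* = 185/(5 + 8.25·0.091827) = 32.1316 and y* = 0.091827·32.1316 = 2.9506.

y* = 2.9506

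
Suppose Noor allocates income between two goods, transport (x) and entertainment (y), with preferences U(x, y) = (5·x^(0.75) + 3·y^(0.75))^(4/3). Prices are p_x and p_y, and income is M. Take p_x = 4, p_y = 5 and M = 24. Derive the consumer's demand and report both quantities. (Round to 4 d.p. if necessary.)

MRS = MU_x/MU_y = (5/3)·(y/x)^(0.25). Set equal to p_x/p_y.
Solve for the ratio: y/x = [(3/5)·p_x/p_y]^(4).
Substitute y = (y/x)·x into the budget: x* = M/(p_x + p_y·(y/x)).
Numerically y/x = 0.053084, so x* = 24/(4 + 5·0.053084) = 5.6266 and y* = 0.053084·5.6266 = 0.2987.

x* = 5.6266, y* = 0.2987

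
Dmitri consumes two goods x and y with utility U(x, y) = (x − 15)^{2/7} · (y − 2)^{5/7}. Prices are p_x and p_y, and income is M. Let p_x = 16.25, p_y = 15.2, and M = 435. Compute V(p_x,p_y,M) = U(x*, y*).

V = 5.7077

This is Cobb-Douglas in (x−15, y−2): tangency gives 2/7·p_y·(y−2) = 5/7·p_x·(x−15).
Substituting into the budget: x* = 15 + 2/7·(M − 15·p_x − 2·p_y)/p_x, and y* = 2 + 5/7·(…)/p_y.
Discretionary income = 435 − 15·16.25 − 2·15.2 = 160.85; x* = 15 + 2/7·160.85/16.25 = 17.8281; y* = 2 + 5/7·160.85/15.2 = 9.5587.
Utility at the optimum: U(17.8281, 9.5587) = 5.7077.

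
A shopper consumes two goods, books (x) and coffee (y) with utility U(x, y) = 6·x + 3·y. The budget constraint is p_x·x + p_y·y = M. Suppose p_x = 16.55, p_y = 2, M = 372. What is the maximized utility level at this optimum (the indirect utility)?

V = 558

Linear utility — the consumer picks whichever good has higher MU/price: 6/16.55 = 0.3625 vs 3/2 = 1.5.
y gives more utility per dollar, so spend all income on y: y* = M/p_y, x* = 0.
Numerically: x* = 0, y* = 186.
Utility at the optimum: U(0, 186) = 558.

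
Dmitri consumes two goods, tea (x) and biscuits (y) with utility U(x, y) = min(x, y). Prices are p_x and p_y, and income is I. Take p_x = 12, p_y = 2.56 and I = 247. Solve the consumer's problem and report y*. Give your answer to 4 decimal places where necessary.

y* = 16.9643

With perfect complements, no substitution: consume in ratio x:y = 1:1.
Budget: p_x·x + p_y·x = I, so (p_x + p_y)·x = I.
Demand: x*(p_x,p_y,I) = I/(p_x + p_y), y* = I/(p_x + p_y).
Here 12 + 2.56 = 14.56, giving y* = 16.9643.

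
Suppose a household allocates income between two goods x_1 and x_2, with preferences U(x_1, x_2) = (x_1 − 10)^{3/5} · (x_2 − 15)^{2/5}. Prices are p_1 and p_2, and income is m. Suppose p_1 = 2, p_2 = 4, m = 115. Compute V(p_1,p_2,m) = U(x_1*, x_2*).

V = 6.7661

MRS = (3/2)·(x_2−15)/(x_1−10). Tangency with p_1/p_2 gives x_2−15 = (2/3)·(p_1/p_2)·(x_1−10).
Substituting into the budget: x_1* = 10 + 0.6·(m − 10·p_1 − 15·p_2)/p_1, and x_2* = 15 + 0.4·(…)/p_2.
Discretionary income = 115 − 10·2 − 15·4 = 35; x_1* = 10 + 0.6·35/2 = 20.5; x_2* = 15 + 0.4·35/4 = 18.5.
Utility at the optimum: U(20.5, 18.5) = 6.7661.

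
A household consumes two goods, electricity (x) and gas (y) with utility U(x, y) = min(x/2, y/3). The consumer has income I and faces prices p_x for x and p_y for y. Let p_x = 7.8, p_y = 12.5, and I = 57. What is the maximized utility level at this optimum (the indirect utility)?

V = 1.0734

Leontief preferences: the optimum is at the kink where x/2 = y/3, i.e. y = (3/2)·x.
Budget: p_x·x + p_y·(3/2)·x = I, so (2·p_x + 3·p_y)·x = 2·I.
Demand: x*(p_x,p_y,I) = 2·I/(2·p_x + 3·p_y), y* = 3·I/(2·p_x + 3·p_y).
Here 2·7.8 + 3·12.5 = 53.1, giving x* = 2.1469 and y* = 3.2203.
Utility at the optimum: U(2.1469, 3.2203) = 1.0734.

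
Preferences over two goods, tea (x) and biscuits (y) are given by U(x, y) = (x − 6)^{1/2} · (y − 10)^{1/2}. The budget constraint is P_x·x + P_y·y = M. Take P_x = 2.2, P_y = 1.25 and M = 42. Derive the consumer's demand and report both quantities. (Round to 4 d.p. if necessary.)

x* = 9.7045, y* = 16.52

After buying the subsistence bundle (6, 10), a share 0.5 of the remaining income goes to x: x* = 6 + 0.5·(M − 6P_x − 10P_y)/P_x.
Discretionary income = 42 − 6·2.2 − 10·1.25 = 16.3; x* = 6 + 0.5·16.3/2.2 = 9.7045; y* = 10 + 0.5·16.3/1.25 = 16.52.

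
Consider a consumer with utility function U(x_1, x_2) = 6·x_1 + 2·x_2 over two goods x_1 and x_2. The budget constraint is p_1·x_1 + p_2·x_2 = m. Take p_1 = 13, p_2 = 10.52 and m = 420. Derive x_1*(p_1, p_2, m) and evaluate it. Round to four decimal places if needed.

x_1 gives more utility per dollar, so spend all income on x_1: x_1* = m/p_1, x_2* = 0.
Numerically: x_1* = 32.3077, x_2* = 0.

x_1* = 32.3077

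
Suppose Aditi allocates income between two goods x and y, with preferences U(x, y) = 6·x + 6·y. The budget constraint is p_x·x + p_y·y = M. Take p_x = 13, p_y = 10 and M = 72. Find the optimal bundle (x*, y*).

Perfect substitutes: compare marginal utility per dollar. 6/p_x vs 6/p_y → 0.4615 vs 0.6.
y gives more utility per dollar, so spend all income on y: y* = M/p_y, x* = 0.
Numerically: x* = 0, y* = 7.2.

x* = 0, y* = 7.2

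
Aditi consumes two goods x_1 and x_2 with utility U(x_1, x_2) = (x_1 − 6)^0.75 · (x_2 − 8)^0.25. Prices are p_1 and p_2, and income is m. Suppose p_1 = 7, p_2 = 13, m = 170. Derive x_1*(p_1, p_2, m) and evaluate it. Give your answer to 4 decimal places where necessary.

x_1* = 8.5714

MRS = 3·(x_2−8)/(x_1−6). Tangency with p_1/p_2 gives x_2−8 = (1/3)·(p_1/p_2)·(x_1−6).
After buying the subsistence bundle (6, 8), a share 0.75 of the remaining income goes to x_1: x_1* = 6 + 0.75·(m − 6p_1 − 8p_2)/p_1.
Discretionary income = 170 − 6·7 − 8·13 = 24; x_1* = 6 + 0.75·24/7 = 8.5714.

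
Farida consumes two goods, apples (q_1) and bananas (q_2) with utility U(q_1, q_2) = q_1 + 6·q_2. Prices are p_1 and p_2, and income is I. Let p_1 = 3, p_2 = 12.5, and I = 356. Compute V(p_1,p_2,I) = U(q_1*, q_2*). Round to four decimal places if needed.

V = 170.88

Perfect substitutes: compare marginal utility per dollar. 1/p_1 vs 6/p_2 → 0.3333 vs 0.48.
q_2 gives more utility per dollar, so spend all income on q_2: q_2* = I/p_2, q_1* = 0.
Numerically: q_1* = 0, q_2* = 28.48.
Utility at the optimum: U(0, 28.48) = 170.88.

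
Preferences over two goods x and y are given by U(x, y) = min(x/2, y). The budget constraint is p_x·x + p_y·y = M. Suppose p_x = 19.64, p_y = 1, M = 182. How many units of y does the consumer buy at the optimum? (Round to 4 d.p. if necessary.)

y* = 4.5184

Leontief preferences: the optimum is at the kink where x/2 = y/1, i.e. y = (1/2)·x.
Budget: p_x·x + p_y·(1/2)·x = M, so (2·p_x + p_y)·x = 2·M.
Demand: x*(p_x,p_y,M) = 2·M/(2·p_x + p_y), y* = M/(2·p_x + p_y).
Here 2·19.64 + 1 = 40.28, giving y* = 4.5184.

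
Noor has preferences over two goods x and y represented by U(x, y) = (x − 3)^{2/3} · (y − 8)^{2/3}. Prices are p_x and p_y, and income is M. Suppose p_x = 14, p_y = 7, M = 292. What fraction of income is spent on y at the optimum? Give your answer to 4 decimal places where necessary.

share on y = 0.524

This is Cobb-Douglas in (x−3, y−8): tangency gives 2/3·p_y·(y−8) = 2/3·p_x·(x−3).
After buying the subsistence bundle (3, 8), a share 0.5 of the remaining income goes to x: x* = 3 + 0.5·(M − 3p_x − 8p_y)/p_x.
Discretionary income = 292 − 3·14 − 8·7 = 194; x* = 3 + 0.5·194/14 = 9.9286; y* = 8 + 0.5·194/7 = 21.8571.
Expenditure on y: 7·21.8571 = 153; share = 0.524.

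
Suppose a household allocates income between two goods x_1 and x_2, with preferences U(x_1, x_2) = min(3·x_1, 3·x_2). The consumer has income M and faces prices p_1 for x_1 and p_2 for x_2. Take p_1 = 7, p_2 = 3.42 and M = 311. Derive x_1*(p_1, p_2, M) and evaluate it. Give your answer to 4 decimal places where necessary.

x_1* = 29.8464

Leontief preferences: the optimum is at the kink where x_1/3 = x_2/3, i.e. x_2 = x_1.
Budget: p_1·x_1 + p_2·x_1 = M, so (3·p_1 + 3·p_2)·x_1 = 3·M.
Demand: x_1*(p_1,p_2,M) = 3·M/(3·p_1 + 3·p_2), x_2* = 3·M/(3·p_1 + 3·p_2).
Here 3·7 + 3·3.42 = 31.26, giving x_1* = 29.8464.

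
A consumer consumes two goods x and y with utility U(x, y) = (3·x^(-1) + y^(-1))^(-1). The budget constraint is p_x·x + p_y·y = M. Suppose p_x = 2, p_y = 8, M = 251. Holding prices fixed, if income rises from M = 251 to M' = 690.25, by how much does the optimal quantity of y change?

Δy* = 29.4242

From the CES first-order condition, 3·(y/x)^(2) = p_x/p_y.
Solve for the ratio: y/x = [(1/3)·p_x/p_y]^(0.5).
Substitute y = (y/x)·x into the budget: x* = M/(p_x + p_y·(y/x)).
Numerically y/x = 0.288675, so x* = 251/(2 + 8·0.288675) = 58.2448 and y* = 0.288675·58.2448 = 16.8138.
At M' = 690.25: y* = 46.238. Change: 46.238 − 16.8138 = 29.4242.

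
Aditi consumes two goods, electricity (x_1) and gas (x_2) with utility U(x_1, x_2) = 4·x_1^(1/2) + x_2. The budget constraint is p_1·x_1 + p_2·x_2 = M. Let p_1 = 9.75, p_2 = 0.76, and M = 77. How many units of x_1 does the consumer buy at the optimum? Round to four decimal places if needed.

MU_x_1 = 2/√x_1, MU_x_2 = 1. Tangency: 2/√x_1 = p_1/p_2.
Solve: √x_1 = 2·p_2/p_1, so x_1*(p_1,p_2) = (2·p_2/p_1)², and x_2* = (M − p_1·x_1*)/p_2.
Plugging in: x_1* = (2·0.76/9.75)² = 0.0243.

x_1* = 0.0243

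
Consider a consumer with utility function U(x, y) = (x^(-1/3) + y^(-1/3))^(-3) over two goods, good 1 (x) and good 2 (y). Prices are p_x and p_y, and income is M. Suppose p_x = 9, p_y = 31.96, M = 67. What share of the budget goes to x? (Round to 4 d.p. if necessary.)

share on x = 0.4215

MU_x ∝ x^(-4/3), MU_y ∝ y^(-4/3), so MRS = (y/x)^(4/3) = p_x/p_y.
Solve for the ratio: y/x = [p_x/p_y]^(0.75).
With the ratio pinned down, the budget gives x* = M/(p_x + p_y·(y/x)) and y* = (y/x)·x*.
Numerically y/x = 0.386569, so x* = 67/(9 + 31.96·0.386569) = 3.1375 and y* = 0.386569·3.1375 = 1.2129.
Expenditure on x: 9·3.1375 = 28.2373; share = 0.4215.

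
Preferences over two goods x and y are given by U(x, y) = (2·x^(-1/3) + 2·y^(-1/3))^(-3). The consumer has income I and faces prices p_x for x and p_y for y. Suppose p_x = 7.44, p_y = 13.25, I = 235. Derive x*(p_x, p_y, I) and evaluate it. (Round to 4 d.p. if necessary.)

With the ratio pinned down, the budget gives x* = I/(p_x + p_y·(y/x)) and y* = (y/x)·x*.
Numerically y/x = 0.648661, so x* = 235/(7.44 + 13.25·0.648661) = 14.6557.

x* = 14.6557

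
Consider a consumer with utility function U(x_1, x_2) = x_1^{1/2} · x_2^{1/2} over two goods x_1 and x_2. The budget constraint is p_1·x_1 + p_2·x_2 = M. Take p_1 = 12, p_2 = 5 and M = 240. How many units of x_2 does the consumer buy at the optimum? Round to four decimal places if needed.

Tangency: MRS = x_2/x_1 = p_1/p_2.
So 0.5·p_2·x_2 = 0.5·p_1·x_1; combined with the budget, a share 0.5 of income goes to x_1.
Demand: x_1*(p_1,p_2,M) = 0.5·M/p_1 and x_2* = 0.5·M/p_2.
At p_1=12, p_2=5, M=240: x_2* = 0.5·240/5 = 24.

x_2* = 24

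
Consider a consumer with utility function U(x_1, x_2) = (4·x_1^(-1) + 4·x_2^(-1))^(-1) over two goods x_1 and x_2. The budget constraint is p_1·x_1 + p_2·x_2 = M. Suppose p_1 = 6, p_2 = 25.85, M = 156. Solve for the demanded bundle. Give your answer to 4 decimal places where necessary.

MRS = MU_x_1/MU_x_2 = (x_2/x_1)^(2). Set equal to p_1/p_2.
Hence x_2/x_1 = (p_1/p_2)^(1/(2)), i.e. raised to the 0.5 power.
Substitute x_2 = (x_2/x_1)·x_1 into the budget: x_1* = M/(p_1 + p_2·(x_2/x_1)).
Numerically x_2/x_1 = 0.481776, so x_1* = 156/(6 + 25.85·0.481776) = 8.4535 and x_2* = 0.481776·8.4535 = 4.0727.

x_1* = 8.4535, x_2* = 4.0727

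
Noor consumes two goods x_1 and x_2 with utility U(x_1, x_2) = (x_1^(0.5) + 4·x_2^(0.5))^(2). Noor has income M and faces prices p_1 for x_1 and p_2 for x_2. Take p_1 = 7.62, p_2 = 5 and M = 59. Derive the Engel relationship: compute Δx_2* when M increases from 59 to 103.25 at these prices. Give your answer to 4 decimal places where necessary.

From the CES first-order condition, (1/4)·(x_2/x_1)^(0.5) = p_1/p_2.
Hence x_2/x_1 = (4·p_1/p_2)^(1/(0.5)), i.e. raised to the 2 power.
Substitute x_2 = (x_2/x_1)·x_1 into the budget: x_1* = M/(p_1 + p_2·(x_2/x_1)).
Numerically x_2/x_1 = 37.161216, so x_1* = 59/(7.62 + 5·37.161216) = 0.305 and x_2* = 37.161216·0.305 = 11.3351.
At M' = 103.25: x_2* = 19.8365. Change: 19.8365 − 11.3351 = 8.5014.

Δx_2* = 8.5014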